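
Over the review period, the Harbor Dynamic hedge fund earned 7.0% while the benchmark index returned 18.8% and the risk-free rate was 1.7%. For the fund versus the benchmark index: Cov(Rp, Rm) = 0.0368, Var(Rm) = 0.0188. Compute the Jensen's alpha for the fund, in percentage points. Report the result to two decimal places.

-28.17

β = Cov / Var = 0.0368 / 0.0188 = 1.9574
E[R] = Rf + β(Rm − Rf) = 1.7% + 1.9574 × (18.8% − 1.7%) = 35.1715%
α = Rp − E[R] = 7.0% − 35.1715% = -28.1715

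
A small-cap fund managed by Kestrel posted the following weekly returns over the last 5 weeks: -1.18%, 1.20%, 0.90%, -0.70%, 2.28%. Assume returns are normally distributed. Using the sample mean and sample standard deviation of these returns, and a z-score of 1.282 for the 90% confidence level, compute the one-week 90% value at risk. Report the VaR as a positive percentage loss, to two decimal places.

1.32

r̄ = (-1.18 + 1.2 + 0.9 − 0.7 + 2.28) / 5 = 2.500 / 5 = 0.5000%
Σ(r − r̄)² = 8.0808; sample σ = √(8.0808/4) = 1.4213%
VaR = −(r̄ − z·σ) = −(0.5000 − 1.282 × 1.4213) = −(-1.3221) = 1.3221%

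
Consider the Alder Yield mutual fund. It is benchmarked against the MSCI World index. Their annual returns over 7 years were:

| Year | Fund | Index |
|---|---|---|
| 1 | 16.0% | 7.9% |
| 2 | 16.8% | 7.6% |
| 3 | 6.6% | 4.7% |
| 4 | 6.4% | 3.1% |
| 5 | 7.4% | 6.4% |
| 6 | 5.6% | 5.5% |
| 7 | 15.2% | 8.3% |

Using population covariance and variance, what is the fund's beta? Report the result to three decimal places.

2.282

r̄p = 10.5714%,  r̄m = 6.2143%
Cov = Σ(rp − r̄p)(rm − r̄m) / 7 = 7.0576
Var(rm) = Σ(rm − r̄m)² / 7 = 3.0927
β = Cov / Var = 7.0576 / 3.0927 = 2.2820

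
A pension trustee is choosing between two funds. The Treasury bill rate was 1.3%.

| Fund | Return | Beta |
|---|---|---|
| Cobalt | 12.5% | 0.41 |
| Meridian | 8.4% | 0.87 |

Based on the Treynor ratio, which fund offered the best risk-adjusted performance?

Cobalt: Treynor = (12.5% − 1.3%) / 0.41 = 27.317
Meridian: Treynor = (8.4% − 1.3%) / 0.87 = 8.161
Highest: Cobalt (27.317).

Cobalt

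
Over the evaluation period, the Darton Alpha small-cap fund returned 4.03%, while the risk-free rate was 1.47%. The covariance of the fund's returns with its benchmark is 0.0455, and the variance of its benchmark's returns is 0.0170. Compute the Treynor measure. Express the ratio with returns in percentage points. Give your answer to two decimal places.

0.96

β = Cov / Var = 0.0455 / 0.0170 = 2.6765
Treynor = (Rp − Rf) / β = (4.03% − 1.47%) / 2.6765 = 2.56 / 2.6765 = 0.9565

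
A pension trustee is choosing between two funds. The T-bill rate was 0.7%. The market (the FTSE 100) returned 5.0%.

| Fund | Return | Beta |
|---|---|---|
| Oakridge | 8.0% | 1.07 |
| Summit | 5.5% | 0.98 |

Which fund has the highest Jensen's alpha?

Oakridge: α = 8.0% − [0.7% + 1.07 × (5.0% − 0.7%)] = 2.699
Summit: α = 5.5% − [0.7% + 0.98 × (5.0% − 0.7%)] = 0.586
Highest: Oakridge (2.699).

Oakridge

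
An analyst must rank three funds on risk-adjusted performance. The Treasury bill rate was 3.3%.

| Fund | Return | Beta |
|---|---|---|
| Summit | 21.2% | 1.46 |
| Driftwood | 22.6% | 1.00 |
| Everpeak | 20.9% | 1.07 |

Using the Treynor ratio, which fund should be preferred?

Driftwood

Summit: Treynor = (21.2% − 3.3%) / 1.46 = 12.260
Driftwood: Treynor = (22.6% − 3.3%) / 1.00 = 19.300
Everpeak: Treynor = (20.9% − 3.3%) / 1.07 = 16.449
Highest: Driftwood (19.300).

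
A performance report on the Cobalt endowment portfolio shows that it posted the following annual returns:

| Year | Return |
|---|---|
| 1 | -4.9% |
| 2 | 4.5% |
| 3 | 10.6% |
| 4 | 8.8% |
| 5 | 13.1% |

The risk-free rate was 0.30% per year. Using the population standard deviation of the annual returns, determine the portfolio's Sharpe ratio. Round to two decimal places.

0.97

r̄ = (-4.9 + 4.5 + 10.6 + 8.8 + 13.1) / 5 = 32.10 / 5 = 6.4200%
Σ(r − r̄)² = (-4.9 − 6.4200)² + (4.5 − 6.4200)² + (10.6 − 6.4200)² + … = 199.5880
population σ = √(199.5880 / 5) = √39.9176 = 6.3180%
Sharpe = (r̄ − rf) / σ = (6.4200 − 0.3) / 6.3180 = 6.1200 / 6.3180 = 0.9687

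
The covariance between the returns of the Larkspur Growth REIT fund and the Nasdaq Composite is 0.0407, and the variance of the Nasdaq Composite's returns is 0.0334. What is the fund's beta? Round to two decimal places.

β = Cov(Rp, Rm) / Var(Rm) = 0.0407 / 0.0334 = 1.2186

1.22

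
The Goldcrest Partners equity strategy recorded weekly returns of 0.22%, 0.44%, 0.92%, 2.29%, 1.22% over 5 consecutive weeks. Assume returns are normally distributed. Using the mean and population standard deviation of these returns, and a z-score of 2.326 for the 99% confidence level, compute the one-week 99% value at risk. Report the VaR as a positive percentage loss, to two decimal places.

r̄ = (0.22 + 0.44 + 0.92 + 2.29 + 1.22) / 5 = 1.0180%
Population σ = √[Σ(r − r̄)² / 5] = √[2.6393 / 5] = √0.5279 = 0.7266%
VaR = −(r̄ − z·σ) = −(1.0180 − 2.326 × 0.7266) = −(-0.6721) = 0.6721%

0.67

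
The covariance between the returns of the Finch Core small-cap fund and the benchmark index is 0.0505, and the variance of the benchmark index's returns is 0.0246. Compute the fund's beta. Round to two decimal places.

β = Cov(Rp, Rm) / Var(Rm) = 0.0505 / 0.0246 = 2.0528

2.05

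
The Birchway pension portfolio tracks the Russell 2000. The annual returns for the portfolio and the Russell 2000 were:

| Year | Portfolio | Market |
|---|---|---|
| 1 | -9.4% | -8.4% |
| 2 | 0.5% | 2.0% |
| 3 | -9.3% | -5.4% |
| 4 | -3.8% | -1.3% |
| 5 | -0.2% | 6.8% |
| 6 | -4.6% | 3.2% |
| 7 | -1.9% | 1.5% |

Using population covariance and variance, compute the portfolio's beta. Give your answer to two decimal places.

0.67

r̄p = -4.1000%,  r̄m = -0.2286%
Cov = Σ(rp − r̄p)(rm − r̄m) / 7 = 15.6614
Var(rm) = Σ(rm − r̄m)² / 7 = 23.3963
β = Cov / Var = 15.6614 / 23.3963 = 0.6694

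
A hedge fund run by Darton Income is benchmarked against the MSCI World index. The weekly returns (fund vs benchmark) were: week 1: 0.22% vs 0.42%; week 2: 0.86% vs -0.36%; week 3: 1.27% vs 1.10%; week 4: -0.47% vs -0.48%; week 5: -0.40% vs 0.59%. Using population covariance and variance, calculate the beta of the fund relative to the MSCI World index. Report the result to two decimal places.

r̄p = 0.2960%,  r̄m = 0.2540%
Cov = Σ(rp − r̄p)(rm − r̄m) / 5 = 0.1587
Var(rm) = Σ(rm − r̄m)² / 5 = 0.3544
β = Cov / Var = 0.1587 / 0.3544 = 0.4478

0.45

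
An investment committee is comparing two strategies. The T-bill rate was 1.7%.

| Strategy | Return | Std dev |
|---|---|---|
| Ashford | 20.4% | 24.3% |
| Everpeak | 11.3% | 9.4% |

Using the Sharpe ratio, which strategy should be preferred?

Everpeak

Ashford: Sharpe ratio = (20.4% − 1.7%) / 24.3% = 0.770
Everpeak: Sharpe ratio = (11.3% − 1.7%) / 9.4% = 1.021
Highest: Everpeak (1.021).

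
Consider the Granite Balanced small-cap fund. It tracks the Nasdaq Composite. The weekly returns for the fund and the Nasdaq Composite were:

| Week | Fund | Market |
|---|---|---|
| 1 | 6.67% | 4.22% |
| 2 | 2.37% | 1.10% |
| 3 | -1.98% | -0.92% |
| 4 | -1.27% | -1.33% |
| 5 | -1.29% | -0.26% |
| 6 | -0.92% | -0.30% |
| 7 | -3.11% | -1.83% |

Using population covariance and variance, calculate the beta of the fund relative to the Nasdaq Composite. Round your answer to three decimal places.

r̄p = 0.0671%,  r̄m = 0.0971%
Cov = Σ(rp − r̄p)(rm − r̄m) / 7 = 5.7889
Var(rm) = Σ(rm − r̄m)² / 7 = 3.5820
β = Cov / Var = 5.7889 / 3.5820 = 1.6161

1.616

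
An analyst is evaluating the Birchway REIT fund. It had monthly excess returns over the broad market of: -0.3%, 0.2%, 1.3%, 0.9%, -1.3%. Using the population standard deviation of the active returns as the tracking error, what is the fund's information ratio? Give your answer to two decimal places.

r̄ = (-0.3 + 0.2 + 1.3 + 0.9 − 1.3) / 5 = 0.80 / 5 = 0.1600%
Σ(r − r̄)² = 4.1920; population σ = √(4.1920/5) = 0.9156%
IR = r̄ / tracking error = 0.1600 / 0.9156 = 0.1747

0.17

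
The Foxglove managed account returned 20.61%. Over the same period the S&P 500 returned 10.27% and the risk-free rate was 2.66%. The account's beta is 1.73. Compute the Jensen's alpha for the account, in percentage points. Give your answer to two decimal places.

CAPM expected return = Rf + β(Rm − Rf) = 2.66% + 1.73 × (10.27% − 2.66%) = 2.66 + 1.73 × 7.61 = 15.8253%
Jensen's α = Rp − E[R] = 20.61% − 15.8253% = 4.7847

4.78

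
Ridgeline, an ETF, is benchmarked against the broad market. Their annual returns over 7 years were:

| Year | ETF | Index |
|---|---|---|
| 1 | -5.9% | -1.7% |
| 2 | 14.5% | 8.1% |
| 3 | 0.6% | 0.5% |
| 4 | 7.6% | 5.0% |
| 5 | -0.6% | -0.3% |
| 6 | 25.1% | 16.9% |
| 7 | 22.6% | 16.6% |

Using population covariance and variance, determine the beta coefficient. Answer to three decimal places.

r̄p = 9.1286%,  r̄m = 6.4429%
Cov = Σ(rp − r̄p)(rm − r̄m) / 7 = 79.0873
Var(rm) = Σ(rm − r̄m)² / 7 = 52.0624
β = Cov / Var = 79.0873 / 52.0624 = 1.5191

1.519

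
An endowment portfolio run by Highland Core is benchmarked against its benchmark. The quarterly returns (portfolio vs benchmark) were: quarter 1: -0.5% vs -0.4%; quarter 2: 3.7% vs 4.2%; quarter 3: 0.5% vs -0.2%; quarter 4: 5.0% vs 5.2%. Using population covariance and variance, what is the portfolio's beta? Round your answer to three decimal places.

0.882

r̄p = 2.1750%,  r̄m = 2.2000%
Cov = Σ(rp − r̄p)(rm − r̄m) / 4 = 5.6250
Var(rm) = Σ(rm − r̄m)² / 4 = 6.3800
β = Cov / Var = 5.6250 / 6.3800 = 0.8817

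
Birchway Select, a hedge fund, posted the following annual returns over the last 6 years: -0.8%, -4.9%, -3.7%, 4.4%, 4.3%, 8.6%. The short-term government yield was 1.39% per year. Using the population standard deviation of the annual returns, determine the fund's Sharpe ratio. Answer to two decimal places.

Mean return μ = 7.90 / 6 = 1.3167%
Σ(r − μ)² = 139.7483; population σ = √(139.7483/6) = 4.8261%
Sharpe = (μ − rf) / σ = (1.3167 − 1.39) / 4.8261 = -0.0733 / 4.8261 = -0.0152

-0.02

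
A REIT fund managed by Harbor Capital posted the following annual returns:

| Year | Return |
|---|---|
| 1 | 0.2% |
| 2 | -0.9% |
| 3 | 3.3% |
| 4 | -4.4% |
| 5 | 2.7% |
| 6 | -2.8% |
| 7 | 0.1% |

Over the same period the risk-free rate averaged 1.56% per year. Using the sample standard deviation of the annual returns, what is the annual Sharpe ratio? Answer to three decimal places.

μ = (0.2 − 0.9 + 3.3 − 4.4 + 2.7 − 2.8 + 0.1) / 7 = -1.80 / 7 = -0.2571%
Σ(r − μ)² = (0.2 − (-0.2571))² + (-0.9 − (-0.2571))² + … = 45.7771
sample σ = √(45.7771 / 6) = √7.6295 = 2.7622%
Sharpe = (μ − rf) / σ = (-0.2571 − 1.56) / 2.7622 = -1.8171 / 2.7622 = -0.6578

-0.658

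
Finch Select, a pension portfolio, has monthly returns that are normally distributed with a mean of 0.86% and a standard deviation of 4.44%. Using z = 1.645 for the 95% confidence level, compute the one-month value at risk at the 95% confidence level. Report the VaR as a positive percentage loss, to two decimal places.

VaR (as % loss) = −(μ − z·σ) = −(0.86% − 1.645 × 4.44%) = −(-6.4438%) = 6.4438%

6.44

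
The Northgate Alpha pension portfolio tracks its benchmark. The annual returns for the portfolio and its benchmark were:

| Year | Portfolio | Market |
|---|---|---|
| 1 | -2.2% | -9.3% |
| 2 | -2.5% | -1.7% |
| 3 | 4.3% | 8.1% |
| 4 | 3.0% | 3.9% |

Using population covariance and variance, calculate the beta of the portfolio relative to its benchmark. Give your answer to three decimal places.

r̄p = 0.6500%,  r̄m = 0.2500%
Cov = Σ(rp − r̄p)(rm − r̄m) / 4 = 17.6475
Var(rm) = Σ(rm − r̄m)² / 4 = 42.4875
β = Cov / Var = 17.6475 / 42.4875 = 0.4154

0.415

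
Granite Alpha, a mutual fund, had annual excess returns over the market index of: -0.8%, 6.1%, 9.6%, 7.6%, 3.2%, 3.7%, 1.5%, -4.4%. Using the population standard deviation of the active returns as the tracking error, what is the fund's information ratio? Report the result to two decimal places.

r̄ = (-0.8 + 6.1 + 9.6 + 7.6 + 3.2 + 3.7 + 1.5 − 4.4) / 8 = 26.50 / 8 = 3.3125%
Σ(r − r̄)² = (-0.8 − 3.3125)² + (6.1 − 3.3125)² + (9.6 − 3.3125)² + … = 145.5288
population σ = √(145.5288 / 8) = √18.1911 = 4.2651%
IR = r̄ / tracking error = 3.3125 / 4.2651 = 0.7767

0.78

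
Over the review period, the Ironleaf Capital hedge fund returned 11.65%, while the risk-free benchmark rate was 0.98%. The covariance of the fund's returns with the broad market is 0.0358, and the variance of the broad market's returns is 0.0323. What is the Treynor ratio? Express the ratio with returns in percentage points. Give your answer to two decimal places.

β = Cov / Var = 0.0358 / 0.0323 = 1.1084
Treynor = (Rp − Rf) / β = (11.65% − 0.98%) / 1.1084 = 10.67 / 1.1084 = 9.6265

9.63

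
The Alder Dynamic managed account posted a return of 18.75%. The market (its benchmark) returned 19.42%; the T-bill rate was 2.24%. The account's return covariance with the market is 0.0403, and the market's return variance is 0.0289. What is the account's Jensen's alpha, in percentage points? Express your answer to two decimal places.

β = Cov / Var = 0.0403 / 0.0289 = 1.3945
E[R] = Rf + β(Rm − Rf) = 2.24% + 1.3945 × (19.42% − 2.24%) = 26.1975%
α = Rp − E[R] = 18.75% − 26.1975% = -7.4475

-7.45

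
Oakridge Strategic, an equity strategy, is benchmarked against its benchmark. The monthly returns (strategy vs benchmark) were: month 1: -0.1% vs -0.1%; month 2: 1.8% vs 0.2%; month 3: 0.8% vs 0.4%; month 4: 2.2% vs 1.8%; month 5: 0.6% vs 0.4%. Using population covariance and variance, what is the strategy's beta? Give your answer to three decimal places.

0.942

r̄p = 1.0600%,  r̄m = 0.5400%
Cov = Σ(rp − r̄p)(rm − r̄m) / 5 = 0.4056
Var(rm) = Σ(rm − r̄m)² / 5 = 0.4304
β = Cov / Var = 0.4056 / 0.4304 = 0.9424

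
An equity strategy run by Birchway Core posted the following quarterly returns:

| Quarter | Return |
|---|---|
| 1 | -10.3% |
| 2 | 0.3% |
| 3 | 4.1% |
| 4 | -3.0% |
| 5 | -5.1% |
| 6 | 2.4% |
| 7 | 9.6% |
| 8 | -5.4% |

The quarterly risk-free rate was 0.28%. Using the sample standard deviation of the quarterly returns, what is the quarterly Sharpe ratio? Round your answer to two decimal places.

-0.19

Mean return r̄ = -7.40 / 8 = -0.9250%
Sample σ = √[Σ(r − r̄)² / 7] = √[278.2350 / 7] = √39.7479 = 6.3046%
Sharpe = (r̄ − rf) / σ = (-0.9250 − 0.28) / 6.3046 = -1.2050 / 6.3046 = -0.1911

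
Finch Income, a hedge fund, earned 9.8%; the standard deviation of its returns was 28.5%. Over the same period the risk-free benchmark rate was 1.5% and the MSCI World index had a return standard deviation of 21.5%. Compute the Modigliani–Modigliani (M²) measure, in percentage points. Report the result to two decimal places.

Sharpe = (Rp − Rf) / σp = (9.8% − 1.5%) / 28.5% = 0.2912
M² = Rf + Sharpe × σm = 1.5% + 0.2912 × 21.5% = 7.7608%

7.76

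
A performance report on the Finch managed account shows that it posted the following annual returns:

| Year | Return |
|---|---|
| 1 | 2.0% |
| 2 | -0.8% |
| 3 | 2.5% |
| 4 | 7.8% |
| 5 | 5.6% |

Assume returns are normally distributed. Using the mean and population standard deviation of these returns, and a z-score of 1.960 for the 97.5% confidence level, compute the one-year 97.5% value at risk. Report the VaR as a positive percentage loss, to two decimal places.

μ = (2 − 0.8 + 2.5 + 7.8 + 5.6) / 5 = 17.10 / 5 = 3.4200%
Σ(r − μ)² = (2 − 3.4200)² + (-0.8 − 3.4200)² + … = 44.6080
population σ = √(44.6080 / 5) = √8.9216 = 2.9869%
VaR = −(μ − z·σ) = −(3.4200 − 1.960 × 2.9869) = −(-2.4343) = 2.4343%

2.43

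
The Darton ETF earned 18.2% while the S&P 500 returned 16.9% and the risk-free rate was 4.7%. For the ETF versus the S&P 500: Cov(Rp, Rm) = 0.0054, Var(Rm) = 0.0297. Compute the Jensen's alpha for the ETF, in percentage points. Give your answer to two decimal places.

11.28

β = Cov / Var = 0.0054 / 0.0297 = 0.1818
E[R] = Rf + β(Rm − Rf) = 4.7% + 0.1818 × (16.9% − 4.7%) = 6.9180%
α = Rp − E[R] = 18.2% − 6.9180% = 11.2820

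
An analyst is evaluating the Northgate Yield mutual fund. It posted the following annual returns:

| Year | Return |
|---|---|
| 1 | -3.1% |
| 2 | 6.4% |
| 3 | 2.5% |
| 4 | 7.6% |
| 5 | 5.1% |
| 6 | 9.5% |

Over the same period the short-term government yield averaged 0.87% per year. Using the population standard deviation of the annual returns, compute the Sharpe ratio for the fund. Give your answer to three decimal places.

0.929

r̄ = (-3.1 + 6.4 + 2.5 + 7.6 + 5.1 + 9.5) / 6 = 28.00 / 6 = 4.6667%
Σ(r − r̄)² = 100.1733; population σ = √(100.1733/6) = 4.0860%
Sharpe = (r̄ − rf) / σ = (4.6667 − 0.87) / 4.0860 = 3.7967 / 4.0860 = 0.9292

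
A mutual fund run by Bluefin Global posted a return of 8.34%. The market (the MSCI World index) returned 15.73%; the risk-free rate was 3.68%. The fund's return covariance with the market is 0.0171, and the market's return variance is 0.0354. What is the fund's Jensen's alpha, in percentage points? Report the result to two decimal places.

-1.16

β = Cov / Var = 0.0171 / 0.0354 = 0.4831
E[R] = Rf + β(Rm − Rf) = 3.68% + 0.4831 × (15.73% − 3.68%) = 9.5014%
α = Rp − E[R] = 8.34% − 9.5014% = -1.1614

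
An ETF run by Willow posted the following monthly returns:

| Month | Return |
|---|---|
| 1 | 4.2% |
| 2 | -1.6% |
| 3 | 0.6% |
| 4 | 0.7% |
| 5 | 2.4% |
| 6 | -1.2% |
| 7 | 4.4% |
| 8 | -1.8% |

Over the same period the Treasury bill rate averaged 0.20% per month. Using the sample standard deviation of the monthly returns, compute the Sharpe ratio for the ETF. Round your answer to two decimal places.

0.31

r̄ = (4.2 − 1.6 + 0.6 + 0.7 + 2.4 − 1.2 + 4.4 − 1.8) / 8 = 7.70 / 8 = 0.9625%
Σ(r − r̄)² = (4.2 − 0.9625)² + (-1.6 − 0.9625)² + … = 43.4388
sample σ = √(43.4388 / 7) = √6.2055 = 2.4911%
Sharpe = (r̄ − rf) / σ = (0.9625 − 0.2) / 2.4911 = 0.7625 / 2.4911 = 0.3061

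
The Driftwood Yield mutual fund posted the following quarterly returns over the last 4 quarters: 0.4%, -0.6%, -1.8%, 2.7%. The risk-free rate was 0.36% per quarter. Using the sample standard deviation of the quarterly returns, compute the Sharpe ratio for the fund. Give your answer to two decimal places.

-0.10

r̄ = (0.4 − 0.6 − 1.8 + 2.7) / 4 = 0.1750%
Σ(r − r̄)² = (0.4 − 0.1750)² + (-0.6 − 0.1750)² + … = 10.9275
σ = √[10.9275 / 3] = 1.9085%
Sharpe = (r̄ − rf) / σ = (0.1750 − 0.36) / 1.9085 = -0.1850 / 1.9085 = -0.0969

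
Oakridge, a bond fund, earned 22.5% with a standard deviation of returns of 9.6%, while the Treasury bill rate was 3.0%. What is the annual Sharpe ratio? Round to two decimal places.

2.03

Sharpe = (Rp − Rf) / σp = (22.5% − 3.0%) / 9.6% = 19.50% / 9.6% = 2.0313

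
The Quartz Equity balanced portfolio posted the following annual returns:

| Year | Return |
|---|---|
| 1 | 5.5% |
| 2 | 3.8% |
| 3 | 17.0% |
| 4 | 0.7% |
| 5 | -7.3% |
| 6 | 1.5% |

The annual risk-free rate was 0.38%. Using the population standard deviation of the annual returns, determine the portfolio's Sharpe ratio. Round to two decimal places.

r̄ = (5.5 + 3.8 + 17 + 0.7 − 7.3 + 1.5) / 6 = 21.20 / 6 = 3.5333%
Σ(r − r̄)² = (5.5 − 3.5333)² + (3.8 − 3.5333)² + (17 − 3.5333)² + … = 314.8133
σ = √[314.8133 / 6] = 7.2435%
Sharpe = (r̄ − rf) / σ = (3.5333 − 0.38) / 7.2435 = 3.1533 / 7.2435 = 0.4353

0.44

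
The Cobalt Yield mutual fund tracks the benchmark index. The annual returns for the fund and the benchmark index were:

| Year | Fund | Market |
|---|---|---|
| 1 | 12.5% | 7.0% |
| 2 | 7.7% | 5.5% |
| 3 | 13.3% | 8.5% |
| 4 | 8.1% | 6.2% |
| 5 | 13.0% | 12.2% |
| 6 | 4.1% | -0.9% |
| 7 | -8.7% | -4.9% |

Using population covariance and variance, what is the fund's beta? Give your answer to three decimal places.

1.239

r̄p = 7.1429%,  r̄m = 4.8000%
Cov = Σ(rp − r̄p)(rm − r̄m) / 7 = 35.8086
Var(rm) = Σ(rm − r̄m)² / 7 = 28.9029
β = Cov / Var = 35.8086 / 28.9029 = 1.2389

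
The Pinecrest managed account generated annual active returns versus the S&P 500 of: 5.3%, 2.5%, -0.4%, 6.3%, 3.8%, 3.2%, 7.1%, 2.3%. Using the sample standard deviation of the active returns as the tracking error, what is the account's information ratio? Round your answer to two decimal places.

μ = (5.3 + 2.5 − 0.4 + 6.3 + 3.8 + 3.2 + 7.1 + 2.3) / 8 = 3.7625%
Σ(r − μ)² = (5.3 − 3.7625)² + (2.5 − 3.7625)² + (-0.4 − 3.7625)² + … = 41.3188
sample σ = √(41.3188 / 7) = √5.9027 = 2.4295%
IR = μ / tracking error = 3.7625 / 2.4295 = 1.5487

1.55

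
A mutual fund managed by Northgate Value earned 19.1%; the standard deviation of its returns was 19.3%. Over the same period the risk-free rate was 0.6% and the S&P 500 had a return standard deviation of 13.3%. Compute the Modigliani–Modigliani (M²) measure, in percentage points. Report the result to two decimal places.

Sharpe = (Rp − Rf) / σp = (19.1% − 0.6%) / 19.3% = 0.9585
M² = Rf + Sharpe × σm = 0.6% + 0.9585 × 13.3% = 13.3481%

13.35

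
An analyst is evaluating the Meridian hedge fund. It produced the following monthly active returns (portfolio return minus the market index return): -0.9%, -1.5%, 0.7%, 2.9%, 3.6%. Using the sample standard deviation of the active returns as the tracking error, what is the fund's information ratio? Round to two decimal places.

r̄ = (-0.9 − 1.5 + 0.7 + 2.9 + 3.6) / 5 = 0.9600%
Σ(r − r̄)² = (-0.9 − 0.9600)² + (-1.5 − 0.9600)² + (0.7 − 0.9600)² + … = 20.3120
σ = √[20.3120 / 4] = 2.2534%
IR = r̄ / tracking error = 0.9600 / 2.2534 = 0.4260

0.43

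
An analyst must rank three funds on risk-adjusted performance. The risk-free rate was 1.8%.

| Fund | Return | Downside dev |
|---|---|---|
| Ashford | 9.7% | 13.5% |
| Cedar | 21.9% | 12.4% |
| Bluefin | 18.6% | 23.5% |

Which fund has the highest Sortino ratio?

Cedar

Ashford: Sortino ratio = (9.7% − 1.8%) / 13.5% = 0.585
Cedar: Sortino ratio = (21.9% − 1.8%) / 12.4% = 1.621
Bluefin: Sortino ratio = (18.6% − 1.8%) / 23.5% = 0.715
Highest: Cedar (1.621).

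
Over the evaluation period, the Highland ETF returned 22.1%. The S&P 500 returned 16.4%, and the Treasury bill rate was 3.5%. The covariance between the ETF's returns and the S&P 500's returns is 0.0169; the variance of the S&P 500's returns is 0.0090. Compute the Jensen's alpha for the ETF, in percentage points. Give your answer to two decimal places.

-5.62

β = Cov / Var = 0.0169 / 0.0090 = 1.8778
E[R] = Rf + β(Rm − Rf) = 3.5% + 1.8778 × (16.4% − 3.5%) = 27.7236%
α = Rp − E[R] = 22.1% − 27.7236% = -5.6236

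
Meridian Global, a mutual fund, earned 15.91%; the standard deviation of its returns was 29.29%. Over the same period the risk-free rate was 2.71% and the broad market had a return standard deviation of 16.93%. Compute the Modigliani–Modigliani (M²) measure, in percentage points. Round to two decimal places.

Sharpe = (Rp − Rf) / σp = (15.91% − 2.71%) / 29.29% = 0.4507
M² = Rf + Sharpe × σm = 2.71% + 0.4507 × 16.93% = 10.3404%

10.34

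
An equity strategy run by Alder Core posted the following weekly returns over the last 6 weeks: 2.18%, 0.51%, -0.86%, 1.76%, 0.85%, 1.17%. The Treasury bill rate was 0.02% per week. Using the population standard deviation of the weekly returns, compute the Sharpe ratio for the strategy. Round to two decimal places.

r̄ = (2.18 + 0.51 − 0.86 + 1.76 + 0.85 + 1.17) / 6 = 0.9350%
Population σ = √[Σ(r − r̄)² / 6] = √[5.6958 / 6] = √0.9493 = 0.9743%
Sharpe = (r̄ − rf) / σ = (0.9350 − 0.02) / 0.9743 = 0.9150 / 0.9743 = 0.9391

0.94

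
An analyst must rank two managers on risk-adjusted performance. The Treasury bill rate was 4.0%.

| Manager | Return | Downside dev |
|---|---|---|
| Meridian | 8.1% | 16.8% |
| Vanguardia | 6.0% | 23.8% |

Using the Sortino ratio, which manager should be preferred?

Meridian

Meridian: Sortino ratio = (8.1% − 4.0%) / 16.8% = 0.244
Vanguardia: Sortino ratio = (6.0% − 4.0%) / 23.8% = 0.084
Highest: Meridian (0.244).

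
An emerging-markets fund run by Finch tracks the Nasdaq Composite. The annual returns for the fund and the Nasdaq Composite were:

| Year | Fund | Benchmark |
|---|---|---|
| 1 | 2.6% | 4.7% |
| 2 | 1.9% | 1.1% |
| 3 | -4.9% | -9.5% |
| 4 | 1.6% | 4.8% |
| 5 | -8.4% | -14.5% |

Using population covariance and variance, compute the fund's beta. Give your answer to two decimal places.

0.55

r̄p = -1.4400%,  r̄m = -2.6800%
Cov = Σ(rp − r̄p)(rm − r̄m) / 5 = 34.2088
Var(rm) = Σ(rm − r̄m)² / 5 = 62.1856
β = Cov / Var = 34.2088 / 62.1856 = 0.5501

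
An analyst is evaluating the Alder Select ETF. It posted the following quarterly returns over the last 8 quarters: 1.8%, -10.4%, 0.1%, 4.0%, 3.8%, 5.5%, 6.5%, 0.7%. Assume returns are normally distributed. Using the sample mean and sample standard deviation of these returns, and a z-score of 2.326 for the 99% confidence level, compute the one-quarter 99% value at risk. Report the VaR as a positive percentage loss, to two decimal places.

10.83

μ = (1.8 − 10.4 + 0.1 + 4 + 3.8 + 5.5 + 6.5 + 0.7) / 8 = 1.5000%
Σ(r − μ)² = 196.8400; sample σ = √(196.8400/7) = 5.3028%
VaR = −(μ − z·σ) = −(1.5000 − 2.326 × 5.3028) = −(-10.8343) = 10.8343%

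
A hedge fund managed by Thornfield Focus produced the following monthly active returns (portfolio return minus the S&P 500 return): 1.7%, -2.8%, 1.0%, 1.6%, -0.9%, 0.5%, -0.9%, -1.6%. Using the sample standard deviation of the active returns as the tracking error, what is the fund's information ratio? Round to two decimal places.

-0.11

r̄ = (1.7 − 2.8 + 1 + 1.6 − 0.9 + 0.5 − 0.9 − 1.6) / 8 = -0.1750%
Σ(r − r̄)² = (1.7 − (-0.1750))² + (-2.8 − (-0.1750))² + … = 18.4750
sample σ = √(18.4750 / 7) = √2.6393 = 1.6246%
IR = r̄ / tracking error = -0.1750 / 1.6246 = -0.1077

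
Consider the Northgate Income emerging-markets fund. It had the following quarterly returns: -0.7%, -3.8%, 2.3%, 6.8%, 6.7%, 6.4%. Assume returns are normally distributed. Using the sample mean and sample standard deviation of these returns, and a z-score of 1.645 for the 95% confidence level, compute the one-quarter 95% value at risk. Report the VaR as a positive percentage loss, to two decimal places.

4.41

Mean return r̄ = 17.70 / 6 = 2.9500%
Sample std dev = √[100.0950 / 5] = 4.4743%
VaR = −(r̄ − z·σ) = −(2.9500 − 1.645 × 4.4743) = −(-4.4102) = 4.4102%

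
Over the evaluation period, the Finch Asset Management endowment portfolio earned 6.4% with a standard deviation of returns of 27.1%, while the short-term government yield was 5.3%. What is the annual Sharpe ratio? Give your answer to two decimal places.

Sharpe = (Rp − Rf) / σp = (6.4% − 5.3%) / 27.1% = 1.10% / 27.1% = 0.0406

0.04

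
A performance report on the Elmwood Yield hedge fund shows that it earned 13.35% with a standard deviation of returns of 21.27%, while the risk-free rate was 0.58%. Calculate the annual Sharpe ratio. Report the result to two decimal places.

Sharpe = (Rp − Rf) / σp = (13.35% − 0.58%) / 21.27% = 12.77% / 21.27% = 0.6004

0.60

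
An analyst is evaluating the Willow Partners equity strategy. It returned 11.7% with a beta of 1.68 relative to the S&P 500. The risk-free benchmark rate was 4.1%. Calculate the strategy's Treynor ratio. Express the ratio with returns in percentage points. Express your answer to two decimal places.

4.52

Treynor = (Rp − Rf) / β = (11.7% − 4.1%) / 1.68 = 7.60 / 1.68 = 4.5238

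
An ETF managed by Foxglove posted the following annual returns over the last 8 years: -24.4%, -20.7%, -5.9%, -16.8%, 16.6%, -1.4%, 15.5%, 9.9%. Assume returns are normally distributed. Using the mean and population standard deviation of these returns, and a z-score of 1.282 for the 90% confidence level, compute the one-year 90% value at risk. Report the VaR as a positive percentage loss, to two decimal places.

22.97

r̄ = (-24.4 − 20.7 − 5.9 − 16.8 + 16.6 − 1.4 + 15.5 + 9.9) / 8 = -27.20 / 8 = -3.4000%
Σ(r − r̄)² = (-24.4 − (-3.4000))² + (-20.7 − (-3.4000))² + (-5.9 − (-3.4000))² + … = 1864.2000
population σ = √(1864.2000 / 8) = √233.0250 = 15.2652%
VaR = −(r̄ − z·σ) = −(-3.4000 − 1.282 × 15.2652) = −(-22.9700) = 22.9700%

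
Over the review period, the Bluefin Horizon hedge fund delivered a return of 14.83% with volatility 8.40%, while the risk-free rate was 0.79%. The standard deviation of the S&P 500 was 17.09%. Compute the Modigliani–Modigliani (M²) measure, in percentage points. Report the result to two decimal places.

29.35

Sharpe = (Rp − Rf) / σp = (14.83% − 0.79%) / 8.40% = 1.6714
M² = Rf + Sharpe × σm = 0.79% + 1.6714 × 17.09% = 29.3542%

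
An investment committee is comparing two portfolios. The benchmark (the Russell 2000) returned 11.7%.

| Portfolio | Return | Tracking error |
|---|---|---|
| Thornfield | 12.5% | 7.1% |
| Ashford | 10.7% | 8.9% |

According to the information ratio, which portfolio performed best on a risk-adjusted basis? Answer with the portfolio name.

Thornfield

Thornfield: IR = (12.5% − 11.7%) / 7.1% = 0.113
Ashford: IR = (10.7% − 11.7%) / 8.9% = -0.112
Highest: Thornfield (0.113).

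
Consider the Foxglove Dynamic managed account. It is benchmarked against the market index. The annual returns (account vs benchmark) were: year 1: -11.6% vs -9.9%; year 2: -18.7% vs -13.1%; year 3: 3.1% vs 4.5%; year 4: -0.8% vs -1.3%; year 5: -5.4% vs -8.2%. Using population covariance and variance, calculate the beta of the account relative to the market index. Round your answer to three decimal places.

1.149

r̄p = -6.6800%,  r̄m = -5.6000%
Cov = Σ(rp − r̄p)(rm − r̄m) / 5 = 46.4080
Var(rm) = Σ(rm − r̄m)² / 5 = 40.4000
β = Cov / Var = 46.4080 / 40.4000 = 1.1487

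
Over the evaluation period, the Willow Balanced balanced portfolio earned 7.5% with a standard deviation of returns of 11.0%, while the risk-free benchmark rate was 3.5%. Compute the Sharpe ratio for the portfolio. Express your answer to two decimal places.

0.36

Sharpe = (Rp − Rf) / σp = (7.5% − 3.5%) / 11.0% = 4.00% / 11.0% = 0.3636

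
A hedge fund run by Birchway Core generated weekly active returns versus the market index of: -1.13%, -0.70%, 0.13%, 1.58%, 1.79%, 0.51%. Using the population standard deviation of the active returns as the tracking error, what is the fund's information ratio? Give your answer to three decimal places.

0.338

r̄ = (-1.13 − 0.7 + 0.13 + 1.58 + 1.79 + 0.51) / 6 = 2.180 / 6 = 0.3633%
Σ(r − r̄)² = (-1.13 − 0.3633)² + (-0.7 − 0.3633)² + (0.13 − 0.3633)² + … = 6.9523
σ = √[6.9523 / 6] = 1.0764%
IR = r̄ / tracking error = 0.3633 / 1.0764 = 0.3375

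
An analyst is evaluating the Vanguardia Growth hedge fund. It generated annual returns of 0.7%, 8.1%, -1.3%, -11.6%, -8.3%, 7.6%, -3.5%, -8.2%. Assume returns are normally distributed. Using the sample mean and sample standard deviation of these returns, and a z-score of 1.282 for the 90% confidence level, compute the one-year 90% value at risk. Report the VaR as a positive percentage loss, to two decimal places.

r̄ = (0.7 + 8.1 − 1.3 − 11.6 − 8.3 + 7.6 − 3.5 − 8.2) / 8 = -2.0625%
Σ(r − r̄)² = (0.7 − (-2.0625))² + (8.1 − (-2.0625))² + (-1.3 − (-2.0625))² + … = 374.4588
σ = √[374.4588 / 7] = 7.3140%
VaR = −(r̄ − z·σ) = −(-2.0625 − 1.282 × 7.3140) = −(-11.4390) = 11.4390%

11.44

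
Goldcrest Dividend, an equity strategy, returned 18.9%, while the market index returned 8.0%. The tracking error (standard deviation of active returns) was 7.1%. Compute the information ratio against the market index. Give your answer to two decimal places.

IR = (Rp − Rb) / TE = (18.9% − 8.0%) / 7.1% = 10.90% / 7.1% = 1.5352

1.54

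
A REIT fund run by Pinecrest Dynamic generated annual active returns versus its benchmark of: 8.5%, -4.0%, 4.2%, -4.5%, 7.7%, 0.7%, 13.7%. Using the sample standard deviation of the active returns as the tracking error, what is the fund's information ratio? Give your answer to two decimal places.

0.56

Mean return μ = 26.30 / 7 = 3.7571%
Σ(r − μ)² = (8.5 − 3.7571)² + (-4 − 3.7571)² + … = 274.7971
σ = √[274.7971 / 6] = 6.7675%
IR = μ / tracking error = 3.7571 / 6.7675 = 0.5552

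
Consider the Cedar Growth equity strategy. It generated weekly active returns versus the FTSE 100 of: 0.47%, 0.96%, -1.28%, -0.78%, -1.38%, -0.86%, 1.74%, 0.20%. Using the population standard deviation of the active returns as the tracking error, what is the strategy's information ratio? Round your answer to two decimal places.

r̄ = (0.47 + 0.96 − 1.28 − 0.78 − 1.38 − 0.86 + 1.74 + 0.2) / 8 = -0.1163%
Population σ = √[Σ(r − r̄)² / 8] = √[8.9928 / 8] = √1.1241 = 1.0602%
IR = r̄ / tracking error = -0.1163 / 1.0602 = -0.1097

-0.11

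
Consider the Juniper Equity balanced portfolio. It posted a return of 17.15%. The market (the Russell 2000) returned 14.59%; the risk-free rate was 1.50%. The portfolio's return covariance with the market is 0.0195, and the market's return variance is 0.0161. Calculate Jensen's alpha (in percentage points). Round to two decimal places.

-0.20

β = Cov / Var = 0.0195 / 0.0161 = 1.2112
E[R] = Rf + β(Rm − Rf) = 1.50% + 1.2112 × (14.59% − 1.50%) = 17.3546%
α = Rp − E[R] = 17.15% − 17.3546% = -0.2046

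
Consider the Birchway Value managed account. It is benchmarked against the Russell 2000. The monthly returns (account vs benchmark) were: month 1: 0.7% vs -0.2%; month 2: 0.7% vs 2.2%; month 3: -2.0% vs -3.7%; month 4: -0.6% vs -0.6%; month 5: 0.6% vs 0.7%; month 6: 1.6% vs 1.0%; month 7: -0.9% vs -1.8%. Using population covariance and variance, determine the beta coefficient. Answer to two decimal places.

0.56

r̄p = 0.0143%,  r̄m = -0.3429%
Cov = Σ(rp − r̄p)(rm − r̄m) / 7 = 1.8335
Var(rm) = Σ(rm − r̄m)² / 7 = 3.2624
β = Cov / Var = 1.8335 / 3.2624 = 0.5620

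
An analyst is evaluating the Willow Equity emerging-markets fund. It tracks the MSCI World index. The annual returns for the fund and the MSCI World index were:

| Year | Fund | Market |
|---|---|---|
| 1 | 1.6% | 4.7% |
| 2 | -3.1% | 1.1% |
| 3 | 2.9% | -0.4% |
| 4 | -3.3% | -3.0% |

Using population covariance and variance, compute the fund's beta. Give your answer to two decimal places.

0.45

r̄p = -0.4750%,  r̄m = 0.6000%
Cov = Σ(rp − r̄p)(rm − r̄m) / 4 = 3.4975
Var(rm) = Σ(rm − r̄m)² / 4 = 7.7550
β = Cov / Var = 3.4975 / 7.7550 = 0.4510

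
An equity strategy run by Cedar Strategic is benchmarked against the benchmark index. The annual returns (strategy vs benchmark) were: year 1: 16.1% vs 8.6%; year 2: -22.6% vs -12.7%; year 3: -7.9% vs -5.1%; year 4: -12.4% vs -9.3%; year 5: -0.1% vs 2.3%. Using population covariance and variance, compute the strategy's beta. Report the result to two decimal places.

r̄p = -5.3800%,  r̄m = -3.2400%
Cov = Σ(rp − r̄p)(rm − r̄m) / 5 = 98.7408
Var(rm) = Σ(rm − r̄m)² / 5 = 60.1104
β = Cov / Var = 98.7408 / 60.1104 = 1.6427

1.64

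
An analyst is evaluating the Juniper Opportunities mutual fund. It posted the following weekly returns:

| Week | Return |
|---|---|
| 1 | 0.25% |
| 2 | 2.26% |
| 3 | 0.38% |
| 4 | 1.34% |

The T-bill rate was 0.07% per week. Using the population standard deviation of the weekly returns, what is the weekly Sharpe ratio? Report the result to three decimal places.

Mean return r̄ = 4.230 / 4 = 1.0575%
Population σ = √[Σ(r − r̄)² / 4] = √[2.6369 / 4] = √0.6592 = 0.8119%
Sharpe = (r̄ − rf) / σ = (1.0575 − 0.07) / 0.8119 = 0.9875 / 0.8119 = 1.2163

1.216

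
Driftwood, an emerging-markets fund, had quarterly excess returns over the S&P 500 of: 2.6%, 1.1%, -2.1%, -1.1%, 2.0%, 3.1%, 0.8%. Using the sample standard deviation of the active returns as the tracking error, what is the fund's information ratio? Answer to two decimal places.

μ = (2.6 + 1.1 − 2.1 − 1.1 + 2 + 3.1 + 0.8) / 7 = 6.40 / 7 = 0.9143%
Σ(r − μ)² = (2.6 − 0.9143)² + (1.1 − 0.9143)² + (-2.1 − 0.9143)² + … = 21.9886
sample σ = √(21.9886 / 6) = √3.6648 = 1.9144%
IR = μ / tracking error = 0.9143 / 1.9144 = 0.4776

0.48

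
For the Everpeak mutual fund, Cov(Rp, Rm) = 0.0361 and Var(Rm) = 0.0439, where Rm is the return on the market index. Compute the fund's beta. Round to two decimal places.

β = Cov(Rp, Rm) / Var(Rm) = 0.0361 / 0.0439 = 0.8223

0.82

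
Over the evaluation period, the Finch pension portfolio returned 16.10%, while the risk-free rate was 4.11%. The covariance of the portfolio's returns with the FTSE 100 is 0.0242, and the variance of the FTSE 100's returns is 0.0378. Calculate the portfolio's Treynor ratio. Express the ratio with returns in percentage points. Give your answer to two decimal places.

18.73

β = Cov / Var = 0.0242 / 0.0378 = 0.6402
Treynor = (Rp − Rf) / β = (16.10% − 4.11%) / 0.6402 = 11.99 / 0.6402 = 18.7285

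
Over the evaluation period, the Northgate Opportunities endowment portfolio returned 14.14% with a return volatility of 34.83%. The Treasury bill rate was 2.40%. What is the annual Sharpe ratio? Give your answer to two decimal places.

Sharpe = (Rp − Rf) / σp = (14.14% − 2.40%) / 34.83% = 11.74% / 34.83% = 0.3371

0.34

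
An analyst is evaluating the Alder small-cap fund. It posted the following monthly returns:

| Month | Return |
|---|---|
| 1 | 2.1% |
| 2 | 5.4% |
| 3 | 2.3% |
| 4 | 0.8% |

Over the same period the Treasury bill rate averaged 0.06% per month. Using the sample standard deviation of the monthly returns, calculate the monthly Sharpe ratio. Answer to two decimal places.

Mean return r̄ = 10.60 / 4 = 2.6500%
Σ(r − r̄)² = 11.4100; sample σ = √(11.4100/3) = 1.9502%
Sharpe = (r̄ − rf) / σ = (2.6500 − 0.06) / 1.9502 = 2.5900 / 1.9502 = 1.3281

1.33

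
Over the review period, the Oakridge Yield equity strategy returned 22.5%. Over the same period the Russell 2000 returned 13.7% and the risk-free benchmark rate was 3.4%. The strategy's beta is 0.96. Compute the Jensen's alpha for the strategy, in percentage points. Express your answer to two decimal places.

9.21

CAPM expected return = Rf + β(Rm − Rf) = 3.4% + 0.96 × (13.7% − 3.4%) = 3.4 + 0.96 × 10.30 = 13.2880%
Jensen's α = Rp − E[R] = 22.5% − 13.2880% = 9.2120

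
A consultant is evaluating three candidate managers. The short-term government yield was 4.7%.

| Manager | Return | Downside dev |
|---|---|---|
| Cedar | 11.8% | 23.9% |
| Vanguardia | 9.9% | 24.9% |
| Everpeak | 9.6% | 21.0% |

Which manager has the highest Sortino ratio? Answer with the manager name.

Cedar: Sortino ratio = (11.8% − 4.7%) / 23.9% = 0.297
Vanguardia: Sortino ratio = (9.9% − 4.7%) / 24.9% = 0.209
Everpeak: Sortino ratio = (9.6% − 4.7%) / 21.0% = 0.233
Highest: Cedar (0.297).

Cedar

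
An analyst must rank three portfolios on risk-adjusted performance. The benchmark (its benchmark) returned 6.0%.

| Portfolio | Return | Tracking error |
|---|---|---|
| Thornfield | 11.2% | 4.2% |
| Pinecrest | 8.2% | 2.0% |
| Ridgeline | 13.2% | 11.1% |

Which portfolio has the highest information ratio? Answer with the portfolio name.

Thornfield: IR = (11.2% − 6.0%) / 4.2% = 1.238
Pinecrest: IR = (8.2% − 6.0%) / 2.0% = 1.100
Ridgeline: IR = (13.2% − 6.0%) / 11.1% = 0.649
Highest: Thornfield (1.238).

Thornfield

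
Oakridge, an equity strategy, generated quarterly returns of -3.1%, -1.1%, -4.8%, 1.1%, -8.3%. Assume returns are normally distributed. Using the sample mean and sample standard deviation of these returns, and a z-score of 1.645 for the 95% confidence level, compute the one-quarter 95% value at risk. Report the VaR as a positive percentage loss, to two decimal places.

r̄ = (-3.1 − 1.1 − 4.8 + 1.1 − 8.3) / 5 = -16.20 / 5 = -3.2400%
Σ(r − r̄)² = (-3.1 − (-3.2400))² + (-1.1 − (-3.2400))² + (-4.8 − (-3.2400))² + … = 51.4720
σ = √[51.4720 / 4] = 3.5872%
VaR = −(r̄ − z·σ) = −(-3.2400 − 1.645 × 3.5872) = −(-9.1409) = 9.1409%

9.14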